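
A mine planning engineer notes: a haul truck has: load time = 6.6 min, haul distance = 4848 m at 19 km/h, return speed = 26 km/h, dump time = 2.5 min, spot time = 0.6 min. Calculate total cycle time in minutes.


36.1972 min

Convert haul speed to m/min: 19 * 1000/60 = 316.6666667 m/min
Haul time = 4848 / 316.6666667 = 15.30947368 min
Convert return speed to m/min: 26 * 1000/60 = 433.3333333 m/min
Return time = 4848 / 433.3333333 = 11.18769231 min
Total cycle time:
= 6.6 + 15.30947368 + 2.5 + 11.18769231 + 0.6
= 36.1972 min


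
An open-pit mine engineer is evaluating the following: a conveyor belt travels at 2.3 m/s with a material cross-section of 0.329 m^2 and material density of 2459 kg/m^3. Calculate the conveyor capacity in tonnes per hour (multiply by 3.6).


6698.6111 t/h

Volumetric flow = speed * area
= 2.3 * 0.329 = 0.7567 m^3/s
Mass flow = volumetric * density
= 0.7567 * 2459 = 1860.7253 kg/s
Convert to t/h: multiply by 3.6
Capacity = 1860.7253 * 3.6
= 6698.6111 t/h


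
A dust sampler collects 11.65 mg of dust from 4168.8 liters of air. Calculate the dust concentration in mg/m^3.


Convert liters to m^3: 1 m^3 = 1000 L
Concentration = mass / volume * 1000
= 11.65 / 4168.8 * 1000
= 0.002794569181 * 1000
= 2.7946 mg/m^3

2.7946 mg/m^3


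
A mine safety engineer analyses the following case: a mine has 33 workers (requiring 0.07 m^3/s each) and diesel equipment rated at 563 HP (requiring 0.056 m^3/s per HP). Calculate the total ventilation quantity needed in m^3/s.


33.838 m^3/s

Airflow for workers:
Q_people = 33 * 0.07 = 2.31 m^3/s
Airflow for diesel equipment:
Q_diesel = 563 * 0.056 = 31.528 m^3/s
Total ventilation:
Q_total = 2.31 + 31.528
= 33.838 m^3/s


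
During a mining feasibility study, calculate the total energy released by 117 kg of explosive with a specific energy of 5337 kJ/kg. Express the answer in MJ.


Energy = mass * specific_energy / 1000
= 117 * 5337 / 1000
= 624429 / 1000
= 624.429 MJ

624.429 MJ


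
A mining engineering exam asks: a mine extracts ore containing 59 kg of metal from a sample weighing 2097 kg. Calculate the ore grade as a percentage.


Ore grade = (metal mass / ore mass) * 100
= (59 / 2097) * 100
= 0.02813543157 * 100
= 2.8135%

2.8135%


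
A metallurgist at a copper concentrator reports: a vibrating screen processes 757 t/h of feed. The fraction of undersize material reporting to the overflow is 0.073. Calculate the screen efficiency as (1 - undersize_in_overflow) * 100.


Screen efficiency = (1 - fraction of undersize in overflow) * 100
= (1 - 0.073) * 100
= 0.927 * 100
= 92.7%

92.7%


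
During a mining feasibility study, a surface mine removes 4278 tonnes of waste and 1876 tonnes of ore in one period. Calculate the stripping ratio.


Stripping ratio = waste tonnage / ore tonnage
= 4278 / 1876
= 2.2804

2.2804


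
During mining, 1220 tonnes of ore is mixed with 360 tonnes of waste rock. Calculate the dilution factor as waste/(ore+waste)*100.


22.7848%

Total material = ore + waste
= 1220 + 360 = 1580 tonnes
Dilution = waste / total * 100
= 360 / 1580 * 100
= 0.2278481013 * 100
= 22.7848%


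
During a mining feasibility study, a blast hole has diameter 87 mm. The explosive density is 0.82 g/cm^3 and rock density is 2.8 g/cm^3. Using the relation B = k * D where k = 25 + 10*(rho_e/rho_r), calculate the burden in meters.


2.4298 m

First, compute k:
rho_e / rho_r = 0.82 / 2.8 = 0.2928571429
k = 25 + 10 * 0.2928571429 = 27.92857143
Then, compute burden:
B = k * D / 1000 = 27.92857143 * 87 / 1000
= 2429.785714 / 1000
= 2.4298 m


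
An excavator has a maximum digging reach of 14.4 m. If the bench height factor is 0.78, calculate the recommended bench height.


11.232 m

Bench height = reach * factor
= 14.4 * 0.78
= 11.232 m


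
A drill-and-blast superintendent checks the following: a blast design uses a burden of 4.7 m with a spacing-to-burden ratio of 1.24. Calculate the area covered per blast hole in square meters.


First, find the spacing:
Spacing = burden * ratio = 4.7 * 1.24
= 5.828 m
Then, calculate the area:
Area = burden * spacing = 4.7 * 5.828
= 27.3916 m^2

27.3916 m^2


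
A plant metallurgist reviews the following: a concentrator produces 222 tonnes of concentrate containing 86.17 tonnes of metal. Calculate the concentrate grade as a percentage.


38.8153%

Grade = (metal in concentrate / concentrate mass) * 100
= (86.17 / 222) * 100
= 0.3881531532 * 100
= 38.8153%


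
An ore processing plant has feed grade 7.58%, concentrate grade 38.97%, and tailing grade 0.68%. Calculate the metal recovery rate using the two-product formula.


Using the two-product formula:
R = 100 * c * (f - t) / (f * (c - t))
Numerator = 100 * 38.97 * (7.58 - 0.68)
= 100 * 38.97 * 6.9
= 26889.3
Denominator = 7.58 * (38.97 - 0.68)
= 7.58 * 38.29
= 290.2382
R = 26889.3 / 290.2382
= 92.6456%

92.6456%


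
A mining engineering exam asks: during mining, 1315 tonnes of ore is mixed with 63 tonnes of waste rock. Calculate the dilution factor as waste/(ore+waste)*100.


Total material = ore + waste
= 1315 + 63 = 1378 tonnes
Dilution = waste / total * 100
= 63 / 1378 * 100
= 0.04571843251 * 100
= 4.5718%

4.5718%


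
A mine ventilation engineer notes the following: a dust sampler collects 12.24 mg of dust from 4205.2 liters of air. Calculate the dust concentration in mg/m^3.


2.9107 mg/m^3

Convert liters to m^3: 1 m^3 = 1000 L
Concentration = mass / volume * 1000
= 12.24 / 4205.2 * 1000
= 0.002910682013 * 1000
= 2.9107 mg/m^3


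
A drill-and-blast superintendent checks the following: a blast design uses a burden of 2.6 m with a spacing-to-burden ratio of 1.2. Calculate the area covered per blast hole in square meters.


8.112 m^2

First, find the spacing:
Spacing = burden * ratio = 2.6 * 1.2
= 3.12 m
Then, calculate the area:
Area = burden * spacing = 2.6 * 3.12
= 8.112 m^2


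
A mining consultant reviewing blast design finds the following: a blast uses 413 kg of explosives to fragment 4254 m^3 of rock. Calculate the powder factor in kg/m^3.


Powder factor = explosive mass / rock volume
= 413 / 4254
= 0.0971 kg/m^3

0.0971 kg/m^3


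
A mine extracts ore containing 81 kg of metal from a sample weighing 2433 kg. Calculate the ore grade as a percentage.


3.3292%

Ore grade = (metal mass / ore mass) * 100
= (81 / 2433) * 100
= 0.03329223181 * 100
= 3.3292%


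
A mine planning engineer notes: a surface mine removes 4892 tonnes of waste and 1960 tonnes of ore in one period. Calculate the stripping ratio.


Stripping ratio = waste tonnage / ore tonnage
= 4892 / 1960
= 2.4959

2.4959


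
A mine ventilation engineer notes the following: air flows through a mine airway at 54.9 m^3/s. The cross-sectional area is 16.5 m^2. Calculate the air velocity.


3.3273 m/s

Velocity = flow rate / cross-sectional area
= 54.9 / 16.5
= 3.3273 m/s


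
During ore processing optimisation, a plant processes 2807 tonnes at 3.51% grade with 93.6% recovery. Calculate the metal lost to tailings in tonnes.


6.3056 tonnes

Total metal in feed:
= 2807 * 3.51 / 100 = 98.5257 tonnes
Metal recovered:
= 98.5257 * 93.6 / 100 = 92.2200552 tonnes
Metal lost to tailings:
= 98.5257 - 92.2200552
= 6.3056 tonnes


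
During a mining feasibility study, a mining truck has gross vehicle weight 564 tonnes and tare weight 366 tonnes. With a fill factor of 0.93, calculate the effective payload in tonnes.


Maximum payload = gross - tare
= 564 - 366 = 198 tonnes
Effective payload = max payload * fill factor
= 198 * 0.93
= 184.14 tonnes

184.14 tonnes


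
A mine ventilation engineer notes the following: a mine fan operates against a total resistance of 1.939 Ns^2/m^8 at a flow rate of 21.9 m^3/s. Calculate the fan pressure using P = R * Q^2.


Compute Q^2:
Q^2 = 21.9^2 = 479.61
Compute pressure:
P = R * Q^2 = 1.939 * 479.61
= 929.9638 Pa

929.9638 Pa


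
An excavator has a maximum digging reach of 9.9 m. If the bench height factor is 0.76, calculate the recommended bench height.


7.524 m

Bench height = reach * factor
= 9.9 * 0.76
= 7.524 m


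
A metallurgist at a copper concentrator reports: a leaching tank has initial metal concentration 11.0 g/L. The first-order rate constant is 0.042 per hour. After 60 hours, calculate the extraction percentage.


Compute the exponent:
-k * t = -0.042 * 60 = -2.52
Remaining concentration:
C = 11.0 * exp(-2.52)
= 11.0 * 0.08045960675
= 0.8850556742 g/L
Extracted = 11.0 - 0.8850556742 = 10.11494433 g/L
Extraction % = 10.11494433 / 11.0 * 100
= 91.954%

91.954%


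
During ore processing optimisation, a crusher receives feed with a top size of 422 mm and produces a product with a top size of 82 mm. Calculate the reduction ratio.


5.1463

Reduction ratio = feed size / product size
= 422 / 82
= 5.1463


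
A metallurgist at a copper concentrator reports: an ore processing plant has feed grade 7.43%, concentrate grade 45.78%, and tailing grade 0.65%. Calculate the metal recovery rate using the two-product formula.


92.566%

Using the two-product formula:
R = 100 * c * (f - t) / (f * (c - t))
Numerator = 100 * 45.78 * (7.43 - 0.65)
= 100 * 45.78 * 6.78
= 31038.84
Denominator = 7.43 * (45.78 - 0.65)
= 7.43 * 45.13
= 335.3159
R = 31038.84 / 335.3159
= 92.566%


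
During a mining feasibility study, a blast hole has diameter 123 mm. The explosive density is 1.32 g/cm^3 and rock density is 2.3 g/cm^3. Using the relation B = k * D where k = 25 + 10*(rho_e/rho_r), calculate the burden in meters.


First, compute k:
rho_e / rho_r = 1.32 / 2.3 = 0.5739130435
k = 25 + 10 * 0.5739130435 = 30.73913043
Then, compute burden:
B = k * D / 1000 = 30.73913043 * 123 / 1000
= 3780.913043 / 1000
= 3.7809 m

3.7809 m


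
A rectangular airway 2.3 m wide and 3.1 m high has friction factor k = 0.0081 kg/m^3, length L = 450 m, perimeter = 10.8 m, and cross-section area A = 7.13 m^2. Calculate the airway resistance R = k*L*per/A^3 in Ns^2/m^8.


0.1086 Ns^2/m^8

Compute the numerator:
k * L * per = 0.0081 * 450 * 10.8
= 39.366
Compute the denominator:
A^3 = 7.13^3 = 362.467097
Resistance:
R = 39.366 / 362.467097
= 0.1086 Ns^2/m^8


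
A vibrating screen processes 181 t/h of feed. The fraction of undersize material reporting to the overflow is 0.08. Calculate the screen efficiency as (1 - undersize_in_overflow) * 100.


Screen efficiency = (1 - fraction of undersize in overflow) * 100
= (1 - 0.08) * 100
= 0.92 * 100
= 92.0%

92.0%


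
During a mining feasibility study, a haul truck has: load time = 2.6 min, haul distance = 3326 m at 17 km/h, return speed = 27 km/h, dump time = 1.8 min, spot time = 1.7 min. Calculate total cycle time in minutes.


Convert haul speed to m/min: 17 * 1000/60 = 283.3333333 m/min
Haul time = 3326 / 283.3333333 = 11.73882353 min
Convert return speed to m/min: 27 * 1000/60 = 450 m/min
Return time = 3326 / 450 = 7.391111111 min
Total cycle time:
= 2.6 + 11.73882353 + 1.8 + 7.391111111 + 1.7
= 25.2299 min

25.2299 min


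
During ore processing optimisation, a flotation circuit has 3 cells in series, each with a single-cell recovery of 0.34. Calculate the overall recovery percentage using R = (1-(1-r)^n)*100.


Complement of single-cell recovery:
1 - r = 1 - 0.34 = 0.66
Raise to power n:
(1 - r)^3 = 0.66^3 = 0.287496
Overall recovery:
R = (1 - 0.287496) * 100
= 71.2504%

71.2504%


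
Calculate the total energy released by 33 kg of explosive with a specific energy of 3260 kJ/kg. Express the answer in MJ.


107.58 MJ

Energy = mass * specific_energy / 1000
= 33 * 3260 / 1000
= 107580 / 1000
= 107.58 MJ


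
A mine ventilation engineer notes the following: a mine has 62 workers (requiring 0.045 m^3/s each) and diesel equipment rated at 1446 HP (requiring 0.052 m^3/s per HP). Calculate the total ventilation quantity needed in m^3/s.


Airflow for workers:
Q_people = 62 * 0.045 = 2.79 m^3/s
Airflow for diesel equipment:
Q_diesel = 1446 * 0.052 = 75.192 m^3/s
Total ventilation:
Q_total = 2.79 + 75.192
= 77.982 m^3/s

77.982 m^3/s


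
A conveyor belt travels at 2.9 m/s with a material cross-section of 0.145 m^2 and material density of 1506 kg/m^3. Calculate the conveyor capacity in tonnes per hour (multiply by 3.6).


Volumetric flow = speed * area
= 2.9 * 0.145 = 0.4205 m^3/s
Mass flow = volumetric * density
= 0.4205 * 1506 = 633.273 kg/s
Convert to t/h: multiply by 3.6
Capacity = 633.273 * 3.6
= 2279.7828 t/h

2279.7828 t/h


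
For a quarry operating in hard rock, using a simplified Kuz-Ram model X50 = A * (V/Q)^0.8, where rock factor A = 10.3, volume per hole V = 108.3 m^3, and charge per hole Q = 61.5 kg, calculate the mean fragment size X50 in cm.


Compute V/Q:
V/Q = 108.3 / 61.5 = 1.76097561
Raise to the power 0.8:
(V/Q)^0.8 = 1.76097561^0.8 = 1.572543518
Multiply by A:
X50 = 10.3 * 1.572543518
= 16.1972 cm

16.1972 cm


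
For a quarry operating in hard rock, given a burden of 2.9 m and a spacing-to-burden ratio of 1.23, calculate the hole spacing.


Spacing = burden * ratio
= 2.9 * 1.23
= 3.567 m

3.567 m


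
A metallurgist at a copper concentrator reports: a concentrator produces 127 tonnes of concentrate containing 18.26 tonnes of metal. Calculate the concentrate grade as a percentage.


14.378%

Grade = (metal in concentrate / concentrate mass) * 100
= (18.26 / 127) * 100
= 0.1437795276 * 100
= 14.378%


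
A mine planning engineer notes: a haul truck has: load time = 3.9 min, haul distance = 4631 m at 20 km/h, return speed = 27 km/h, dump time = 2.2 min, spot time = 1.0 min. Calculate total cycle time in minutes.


Convert haul speed to m/min: 20 * 1000/60 = 333.3333333 m/min
Haul time = 4631 / 333.3333333 = 13.893 min
Convert return speed to m/min: 27 * 1000/60 = 450 m/min
Return time = 4631 / 450 = 10.29111111 min
Total cycle time:
= 3.9 + 13.893 + 2.2 + 10.29111111 + 1.0
= 31.2841 min

31.2841 min


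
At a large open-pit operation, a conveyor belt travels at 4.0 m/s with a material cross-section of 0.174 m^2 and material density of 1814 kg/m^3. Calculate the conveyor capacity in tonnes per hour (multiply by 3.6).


4545.1584 t/h

Volumetric flow = speed * area
= 4.0 * 0.174 = 0.696 m^3/s
Mass flow = volumetric * density
= 0.696 * 1814 = 1262.544 kg/s
Convert to t/h: multiply by 3.6
Capacity = 1262.544 * 3.6
= 4545.1584 t/h


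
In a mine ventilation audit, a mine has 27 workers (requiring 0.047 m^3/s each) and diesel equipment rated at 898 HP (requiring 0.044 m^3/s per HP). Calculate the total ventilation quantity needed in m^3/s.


Airflow for workers:
Q_people = 27 * 0.047 = 1.269 m^3/s
Airflow for diesel equipment:
Q_diesel = 898 * 0.044 = 39.512 m^3/s
Total ventilation:
Q_total = 1.269 + 39.512
= 40.781 m^3/s

40.781 m^3/s


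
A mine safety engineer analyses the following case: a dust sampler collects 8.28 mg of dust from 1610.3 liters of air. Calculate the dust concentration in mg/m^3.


5.1419 mg/m^3

Convert liters to m^3: 1 m^3 = 1000 L
Concentration = mass / volume * 1000
= 8.28 / 1610.3 * 1000
= 0.005141899025 * 1000
= 5.1419 mg/m^3


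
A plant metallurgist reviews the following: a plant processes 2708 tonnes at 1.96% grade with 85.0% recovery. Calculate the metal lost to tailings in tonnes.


Total metal in feed:
= 2708 * 1.96 / 100 = 53.0768 tonnes
Metal recovered:
= 53.0768 * 85.0 / 100 = 45.11528 tonnes
Metal lost to tailings:
= 53.0768 - 45.11528
= 7.9615 tonnes

7.9615 tonnes


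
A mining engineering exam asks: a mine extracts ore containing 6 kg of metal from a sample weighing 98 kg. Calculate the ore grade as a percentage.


Ore grade = (metal mass / ore mass) * 100
= (6 / 98) * 100
= 0.0612244898 * 100
= 6.1224%

6.1224%


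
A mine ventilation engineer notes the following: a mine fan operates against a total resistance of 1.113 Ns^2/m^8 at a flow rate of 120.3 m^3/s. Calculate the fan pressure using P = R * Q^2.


16107.4362 Pa

Compute Q^2:
Q^2 = 120.3^2 = 14472.09
Compute pressure:
P = R * Q^2 = 1.113 * 14472.09
= 16107.4362 Pa


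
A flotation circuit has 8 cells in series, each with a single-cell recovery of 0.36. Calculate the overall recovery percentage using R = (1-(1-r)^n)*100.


Complement of single-cell recovery:
1 - r = 1 - 0.36 = 0.64
Raise to power n:
(1 - r)^8 = 0.64^8 = 0.02814749767
Overall recovery:
R = (1 - 0.02814749767) * 100
= 97.1853%

97.1853%


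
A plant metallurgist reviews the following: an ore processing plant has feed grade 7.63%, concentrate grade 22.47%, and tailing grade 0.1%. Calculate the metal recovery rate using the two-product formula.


99.1306%

Using the two-product formula:
R = 100 * c * (f - t) / (f * (c - t))
Numerator = 100 * 22.47 * (7.63 - 0.1)
= 100 * 22.47 * 7.53
= 16919.91
Denominator = 7.63 * (22.47 - 0.1)
= 7.63 * 22.37
= 170.6831
R = 16919.91 / 170.6831
= 99.1306%


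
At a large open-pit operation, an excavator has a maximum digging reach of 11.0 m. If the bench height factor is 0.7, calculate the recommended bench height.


7.7 m

Bench height = reach * factor
= 11.0 * 0.7
= 7.7 m


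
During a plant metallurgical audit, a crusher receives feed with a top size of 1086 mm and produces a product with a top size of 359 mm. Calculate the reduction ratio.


Reduction ratio = feed size / product size
= 1086 / 359
= 3.0251

3.0251


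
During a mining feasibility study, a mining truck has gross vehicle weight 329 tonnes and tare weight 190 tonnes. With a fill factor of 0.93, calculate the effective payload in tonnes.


Maximum payload = gross - tare
= 329 - 190 = 139 tonnes
Effective payload = max payload * fill factor
= 139 * 0.93
= 129.27 tonnes

129.27 tonnes


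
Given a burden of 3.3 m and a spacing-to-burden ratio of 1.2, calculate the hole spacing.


3.96 m

Spacing = burden * ratio
= 3.3 * 1.2
= 3.96 m


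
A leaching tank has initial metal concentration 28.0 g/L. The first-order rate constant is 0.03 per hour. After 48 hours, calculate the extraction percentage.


Compute the exponent:
-k * t = -0.03 * 48 = -1.44
Remaining concentration:
C = 28.0 * exp(-1.44)
= 28.0 * 0.2369277587
= 6.633977243 g/L
Extracted = 28.0 - 6.633977243 = 21.36602276 g/L
Extraction % = 21.36602276 / 28.0 * 100
= 76.3072%

76.3072%


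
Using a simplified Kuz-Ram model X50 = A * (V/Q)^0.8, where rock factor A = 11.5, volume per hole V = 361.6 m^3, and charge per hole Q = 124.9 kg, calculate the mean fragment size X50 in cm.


26.9172 cm

Compute V/Q:
V/Q = 361.6 / 124.9 = 2.895116093
Raise to the power 0.8:
(V/Q)^0.8 = 2.895116093^0.8 = 2.340630106
Multiply by A:
X50 = 11.5 * 2.340630106
= 26.9172 cm


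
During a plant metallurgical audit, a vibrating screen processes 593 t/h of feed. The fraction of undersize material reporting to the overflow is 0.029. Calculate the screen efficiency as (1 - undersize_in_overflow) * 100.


Screen efficiency = (1 - fraction of undersize in overflow) * 100
= (1 - 0.029) * 100
= 0.971 * 100
= 97.1%

97.1%


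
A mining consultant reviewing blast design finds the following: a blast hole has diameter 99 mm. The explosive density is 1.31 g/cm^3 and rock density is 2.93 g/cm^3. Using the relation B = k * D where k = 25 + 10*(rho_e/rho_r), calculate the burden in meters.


2.9176 m

First, compute k:
rho_e / rho_r = 1.31 / 2.93 = 0.4470989761
k = 25 + 10 * 0.4470989761 = 29.47098976
Then, compute burden:
B = k * D / 1000 = 29.47098976 * 99 / 1000
= 2917.627986 / 1000
= 2.9176 m


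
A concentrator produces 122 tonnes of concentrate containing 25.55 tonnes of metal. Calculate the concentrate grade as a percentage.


Grade = (metal in concentrate / concentrate mass) * 100
= (25.55 / 122) * 100
= 0.2094262295 * 100
= 20.9426%

20.9426%


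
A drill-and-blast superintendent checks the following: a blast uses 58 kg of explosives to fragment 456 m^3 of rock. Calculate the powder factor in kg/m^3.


0.1272 kg/m^3

Powder factor = explosive mass / rock volume
= 58 / 456
= 0.1272 kg/m^3


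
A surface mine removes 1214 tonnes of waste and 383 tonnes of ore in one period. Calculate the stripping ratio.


Stripping ratio = waste tonnage / ore tonnage
= 1214 / 383
= 3.1697

3.1697


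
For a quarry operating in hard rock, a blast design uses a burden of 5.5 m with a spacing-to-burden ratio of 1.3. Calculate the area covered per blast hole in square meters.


First, find the spacing:
Spacing = burden * ratio = 5.5 * 1.3
= 7.15 m
Then, calculate the area:
Area = burden * spacing = 5.5 * 7.15
= 39.325 m^2

39.325 m^2


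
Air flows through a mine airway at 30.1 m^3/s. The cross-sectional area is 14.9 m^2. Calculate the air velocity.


Velocity = flow rate / cross-sectional area
= 30.1 / 14.9
= 2.0201 m/s

2.0201 m/s


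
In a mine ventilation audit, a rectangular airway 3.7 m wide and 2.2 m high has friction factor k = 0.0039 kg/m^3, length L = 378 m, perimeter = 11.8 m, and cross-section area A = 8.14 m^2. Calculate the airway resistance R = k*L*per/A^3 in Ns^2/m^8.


0.0323 Ns^2/m^8

Compute the numerator:
k * L * per = 0.0039 * 378 * 11.8
= 17.39556
Compute the denominator:
A^3 = 8.14^3 = 539.353144
Resistance:
R = 17.39556 / 539.353144
= 0.0323 Ns^2/m^8


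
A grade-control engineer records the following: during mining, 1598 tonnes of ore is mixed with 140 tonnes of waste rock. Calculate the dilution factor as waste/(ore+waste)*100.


8.0552%

Total material = ore + waste
= 1598 + 140 = 1738 tonnes
Dilution = waste / total * 100
= 140 / 1738 * 100
= 0.08055235903 * 100
= 8.0552%


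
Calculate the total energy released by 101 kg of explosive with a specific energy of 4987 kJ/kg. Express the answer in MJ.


Energy = mass * specific_energy / 1000
= 101 * 4987 / 1000
= 503687 / 1000
= 503.687 MJ

503.687 MJ


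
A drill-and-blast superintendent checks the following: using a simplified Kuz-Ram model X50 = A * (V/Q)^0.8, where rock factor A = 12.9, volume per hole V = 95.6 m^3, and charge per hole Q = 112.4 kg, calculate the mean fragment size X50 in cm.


11.333 cm

Compute V/Q:
V/Q = 95.6 / 112.4 = 0.8505338078
Raise to the power 0.8:
(V/Q)^0.8 = 0.8505338078^0.8 = 0.8785232607
Multiply by A:
X50 = 12.9 * 0.8785232607
= 11.333 cm


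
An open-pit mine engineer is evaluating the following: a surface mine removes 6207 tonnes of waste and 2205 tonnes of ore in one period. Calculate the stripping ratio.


2.815

Stripping ratio = waste tonnage / ore tonnage
= 6207 / 2205
= 2.815


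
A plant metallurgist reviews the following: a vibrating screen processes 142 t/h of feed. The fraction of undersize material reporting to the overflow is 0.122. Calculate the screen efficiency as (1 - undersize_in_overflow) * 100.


87.8%

Screen efficiency = (1 - fraction of undersize in overflow) * 100
= (1 - 0.122) * 100
= 0.878 * 100
= 87.8%


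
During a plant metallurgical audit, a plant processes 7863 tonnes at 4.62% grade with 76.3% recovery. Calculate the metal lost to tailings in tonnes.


Total metal in feed:
= 7863 * 4.62 / 100 = 363.2706 tonnes
Metal recovered:
= 363.2706 * 76.3 / 100 = 277.1754678 tonnes
Metal lost to tailings:
= 363.2706 - 277.1754678
= 86.0951 tonnes

86.0951 tonnes


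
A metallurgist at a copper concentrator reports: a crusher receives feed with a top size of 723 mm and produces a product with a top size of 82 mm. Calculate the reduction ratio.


Reduction ratio = feed size / product size
= 723 / 82
= 8.8171

8.8171


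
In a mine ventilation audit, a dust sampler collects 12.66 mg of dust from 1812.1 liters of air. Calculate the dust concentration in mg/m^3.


6.9864 mg/m^3

Convert liters to m^3: 1 m^3 = 1000 L
Concentration = mass / volume * 1000
= 12.66 / 1812.1 * 1000
= 0.006986369406 * 1000
= 6.9864 mg/m^3


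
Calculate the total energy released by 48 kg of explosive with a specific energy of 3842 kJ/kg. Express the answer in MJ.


184.416 MJ

Energy = mass * specific_energy / 1000
= 48 * 3842 / 1000
= 184416 / 1000
= 184.416 MJ


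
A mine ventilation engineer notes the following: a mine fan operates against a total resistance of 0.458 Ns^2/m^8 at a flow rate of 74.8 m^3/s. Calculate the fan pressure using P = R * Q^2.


2562.5283 Pa

Compute Q^2:
Q^2 = 74.8^2 = 5595.04
Compute pressure:
P = R * Q^2 = 0.458 * 5595.04
= 2562.5283 Pa


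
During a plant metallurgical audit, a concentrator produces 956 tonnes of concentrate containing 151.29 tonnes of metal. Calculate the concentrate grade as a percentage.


Grade = (metal in concentrate / concentrate mass) * 100
= (151.29 / 956) * 100
= 0.1582531381 * 100
= 15.8253%

15.8253%


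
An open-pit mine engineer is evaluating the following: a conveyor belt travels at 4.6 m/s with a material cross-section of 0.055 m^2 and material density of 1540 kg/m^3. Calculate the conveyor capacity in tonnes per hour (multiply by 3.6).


1402.632 t/h

Volumetric flow = speed * area
= 4.6 * 0.055 = 0.253 m^3/s
Mass flow = volumetric * density
= 0.253 * 1540 = 389.62 kg/s
Convert to t/h: multiply by 3.6
Capacity = 389.62 * 3.6
= 1402.632 t/h


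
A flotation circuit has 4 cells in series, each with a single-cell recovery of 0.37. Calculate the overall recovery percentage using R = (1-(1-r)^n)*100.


Complement of single-cell recovery:
1 - r = 1 - 0.37 = 0.63
Raise to power n:
(1 - r)^4 = 0.63^4 = 0.15752961
Overall recovery:
R = (1 - 0.15752961) * 100
= 84.247%

84.247%


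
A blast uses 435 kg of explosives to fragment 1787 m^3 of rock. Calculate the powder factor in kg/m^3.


Powder factor = explosive mass / rock volume
= 435 / 1787
= 0.2434 kg/m^3

0.2434 kg/m^3


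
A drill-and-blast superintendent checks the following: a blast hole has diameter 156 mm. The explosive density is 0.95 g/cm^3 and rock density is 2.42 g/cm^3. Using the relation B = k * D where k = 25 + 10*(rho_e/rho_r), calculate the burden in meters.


First, compute k:
rho_e / rho_r = 0.95 / 2.42 = 0.3925619835
k = 25 + 10 * 0.3925619835 = 28.92561983
Then, compute burden:
B = k * D / 1000 = 28.92561983 * 156 / 1000
= 4512.396694 / 1000
= 4.5124 m

4.5124 m


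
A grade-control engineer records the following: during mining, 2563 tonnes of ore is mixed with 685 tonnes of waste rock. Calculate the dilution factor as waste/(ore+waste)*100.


21.0899%

Total material = ore + waste
= 2563 + 685 = 3248 tonnes
Dilution = waste / total * 100
= 685 / 3248 * 100
= 0.2108990148 * 100
= 21.0899%


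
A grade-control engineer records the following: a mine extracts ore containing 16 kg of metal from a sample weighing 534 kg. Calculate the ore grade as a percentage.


2.9963%

Ore grade = (metal mass / ore mass) * 100
= (16 / 534) * 100
= 0.02996254682 * 100
= 2.9963%


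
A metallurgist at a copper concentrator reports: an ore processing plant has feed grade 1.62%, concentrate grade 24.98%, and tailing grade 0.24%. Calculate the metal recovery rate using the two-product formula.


Using the two-product formula:
R = 100 * c * (f - t) / (f * (c - t))
Numerator = 100 * 24.98 * (1.62 - 0.24)
= 100 * 24.98 * 1.38
= 3447.24
Denominator = 1.62 * (24.98 - 0.24)
= 1.62 * 24.74
= 40.0788
R = 3447.24 / 40.0788
= 86.0116%

86.0116%


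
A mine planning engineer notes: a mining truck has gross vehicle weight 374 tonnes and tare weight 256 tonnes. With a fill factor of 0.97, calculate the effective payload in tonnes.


114.46 tonnes

Maximum payload = gross - tare
= 374 - 256 = 118 tonnes
Effective payload = max payload * fill factor
= 118 * 0.97
= 114.46 tonnes


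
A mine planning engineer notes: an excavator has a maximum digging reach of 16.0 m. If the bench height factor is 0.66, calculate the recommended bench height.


Bench height = reach * factor
= 16.0 * 0.66
= 10.56 m

10.56 m


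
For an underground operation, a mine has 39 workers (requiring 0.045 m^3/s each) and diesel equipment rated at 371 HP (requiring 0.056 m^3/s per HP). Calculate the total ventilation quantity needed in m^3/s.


Airflow for workers:
Q_people = 39 * 0.045 = 1.755 m^3/s
Airflow for diesel equipment:
Q_diesel = 371 * 0.056 = 20.776 m^3/s
Total ventilation:
Q_total = 1.755 + 20.776
= 22.531 m^3/s

22.531 m^3/s


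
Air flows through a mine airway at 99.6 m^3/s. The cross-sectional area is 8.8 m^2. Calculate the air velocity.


Velocity = flow rate / cross-sectional area
= 99.6 / 8.8
= 11.3182 m/s

11.3182 m/s


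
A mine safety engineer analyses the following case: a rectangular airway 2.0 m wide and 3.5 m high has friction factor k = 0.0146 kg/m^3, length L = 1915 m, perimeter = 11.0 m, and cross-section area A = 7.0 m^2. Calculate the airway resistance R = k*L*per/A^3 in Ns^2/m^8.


0.8966 Ns^2/m^8

Compute the numerator:
k * L * per = 0.0146 * 1915 * 11.0
= 307.549
Compute the denominator:
A^3 = 7.0^3 = 343
Resistance:
R = 307.549 / 343
= 0.8966 Ns^2/m^8


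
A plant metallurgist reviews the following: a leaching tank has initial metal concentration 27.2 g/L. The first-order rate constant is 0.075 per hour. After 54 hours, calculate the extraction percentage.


98.2578%

Compute the exponent:
-k * t = -0.075 * 54 = -4.05
Remaining concentration:
C = 27.2 * exp(-4.05)
= 27.2 * 0.01742237464
= 0.4738885902 g/L
Extracted = 27.2 - 0.4738885902 = 26.72611141 g/L
Extraction % = 26.72611141 / 27.2 * 100
= 98.2578%


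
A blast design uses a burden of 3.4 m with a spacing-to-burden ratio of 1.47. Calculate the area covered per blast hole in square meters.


16.9932 m^2

First, find the spacing:
Spacing = burden * ratio = 3.4 * 1.47
= 4.998 m
Then, calculate the area:
Area = burden * spacing = 3.4 * 4.998
= 16.9932 m^2


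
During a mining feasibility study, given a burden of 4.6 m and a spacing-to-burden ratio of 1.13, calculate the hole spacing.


Spacing = burden * ratio
= 4.6 * 1.13
= 5.198 m

5.198 m


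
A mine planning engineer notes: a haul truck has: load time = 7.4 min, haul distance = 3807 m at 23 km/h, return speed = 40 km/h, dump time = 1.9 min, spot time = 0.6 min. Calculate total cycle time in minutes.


25.5418 min

Convert haul speed to m/min: 23 * 1000/60 = 383.3333333 m/min
Haul time = 3807 / 383.3333333 = 9.931304348 min
Convert return speed to m/min: 40 * 1000/60 = 666.6666667 m/min
Return time = 3807 / 666.6666667 = 5.7105 min
Total cycle time:
= 7.4 + 9.931304348 + 1.9 + 5.7105 + 0.6
= 25.5418 min


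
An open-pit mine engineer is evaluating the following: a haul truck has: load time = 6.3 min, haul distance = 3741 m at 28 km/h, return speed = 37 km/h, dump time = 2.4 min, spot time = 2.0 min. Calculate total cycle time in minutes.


24.7829 min

Convert haul speed to m/min: 28 * 1000/60 = 466.6666667 m/min
Haul time = 3741 / 466.6666667 = 8.016428571 min
Convert return speed to m/min: 37 * 1000/60 = 616.6666667 m/min
Return time = 3741 / 616.6666667 = 6.066486486 min
Total cycle time:
= 6.3 + 8.016428571 + 2.4 + 6.066486486 + 2.0
= 24.7829 min


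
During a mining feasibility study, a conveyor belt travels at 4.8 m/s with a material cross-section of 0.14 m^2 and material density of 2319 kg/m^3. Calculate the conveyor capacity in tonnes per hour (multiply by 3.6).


5610.1248 t/h

Volumetric flow = speed * area
= 4.8 * 0.14 = 0.672 m^3/s
Mass flow = volumetric * density
= 0.672 * 2319 = 1558.368 kg/s
Convert to t/h: multiply by 3.6
Capacity = 1558.368 * 3.6
= 5610.1248 t/h


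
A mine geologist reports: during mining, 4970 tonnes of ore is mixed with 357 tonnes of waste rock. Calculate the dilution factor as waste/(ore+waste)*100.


Total material = ore + waste
= 4970 + 357 = 5327 tonnes
Dilution = waste / total * 100
= 357 / 5327 * 100
= 0.06701708279 * 100
= 6.7017%

6.7017%


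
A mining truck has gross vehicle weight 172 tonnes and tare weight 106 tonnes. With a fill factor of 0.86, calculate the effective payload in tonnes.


56.76 tonnes

Maximum payload = gross - tare
= 172 - 106 = 66 tonnes
Effective payload = max payload * fill factor
= 66 * 0.86
= 56.76 tonnes


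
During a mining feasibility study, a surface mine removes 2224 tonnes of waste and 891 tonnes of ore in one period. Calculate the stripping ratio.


Stripping ratio = waste tonnage / ore tonnage
= 2224 / 891
= 2.4961

2.4961


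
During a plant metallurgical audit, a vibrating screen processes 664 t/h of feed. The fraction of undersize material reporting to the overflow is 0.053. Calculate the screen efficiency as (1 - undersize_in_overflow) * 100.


Screen efficiency = (1 - fraction of undersize in overflow) * 100
= (1 - 0.053) * 100
= 0.947 * 100
= 94.7%

94.7%


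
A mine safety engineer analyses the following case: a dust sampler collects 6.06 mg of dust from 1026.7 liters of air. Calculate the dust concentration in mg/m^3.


5.9024 mg/m^3

Convert liters to m^3: 1 m^3 = 1000 L
Concentration = mass / volume * 1000
= 6.06 / 1026.7 * 1000
= 0.005902405766 * 1000
= 5.9024 mg/m^3


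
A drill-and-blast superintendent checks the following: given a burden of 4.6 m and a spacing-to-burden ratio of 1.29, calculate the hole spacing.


5.934 m

Spacing = burden * ratio
= 4.6 * 1.29
= 5.934 m


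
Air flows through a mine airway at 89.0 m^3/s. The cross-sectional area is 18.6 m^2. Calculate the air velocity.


Velocity = flow rate / cross-sectional area
= 89.0 / 18.6
= 4.7849 m/s

4.7849 m/s


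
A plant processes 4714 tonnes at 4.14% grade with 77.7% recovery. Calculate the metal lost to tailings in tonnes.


43.5206 tonnes

Total metal in feed:
= 4714 * 4.14 / 100 = 195.1596 tonnes
Metal recovered:
= 195.1596 * 77.7 / 100 = 151.6390092 tonnes
Metal lost to tailings:
= 195.1596 - 151.6390092
= 43.5206 tonnes


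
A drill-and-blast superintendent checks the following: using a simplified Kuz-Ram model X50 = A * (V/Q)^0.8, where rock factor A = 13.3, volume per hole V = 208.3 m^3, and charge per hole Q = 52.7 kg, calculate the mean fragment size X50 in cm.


39.9351 cm

Compute V/Q:
V/Q = 208.3 / 52.7 = 3.95256167
Raise to the power 0.8:
(V/Q)^0.8 = 3.95256167^0.8 = 3.002637635
Multiply by A:
X50 = 13.3 * 3.002637635
= 39.9351 cm


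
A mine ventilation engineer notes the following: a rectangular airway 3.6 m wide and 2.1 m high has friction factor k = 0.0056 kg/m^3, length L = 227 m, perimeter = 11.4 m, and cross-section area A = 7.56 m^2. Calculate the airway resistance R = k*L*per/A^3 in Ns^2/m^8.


Compute the numerator:
k * L * per = 0.0056 * 227 * 11.4
= 14.49168
Compute the denominator:
A^3 = 7.56^3 = 432.081216
Resistance:
R = 14.49168 / 432.081216
= 0.0335 Ns^2/m^8

0.0335 Ns^2/m^8


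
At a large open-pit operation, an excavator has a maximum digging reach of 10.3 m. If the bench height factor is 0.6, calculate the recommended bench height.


Bench height = reach * factor
= 10.3 * 0.6
= 6.18 m

6.18 m


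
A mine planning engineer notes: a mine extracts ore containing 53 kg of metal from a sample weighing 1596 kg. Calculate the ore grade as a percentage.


Ore grade = (metal mass / ore mass) * 100
= (53 / 1596) * 100
= 0.03320802005 * 100
= 3.3208%

3.3208%


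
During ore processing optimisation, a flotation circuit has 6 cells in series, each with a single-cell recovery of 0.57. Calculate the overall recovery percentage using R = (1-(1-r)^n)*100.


Complement of single-cell recovery:
1 - r = 1 - 0.57 = 0.43
Raise to power n:
(1 - r)^6 = 0.43^6 = 0.006321363049
Overall recovery:
R = (1 - 0.006321363049) * 100
= 99.3679%

99.3679%


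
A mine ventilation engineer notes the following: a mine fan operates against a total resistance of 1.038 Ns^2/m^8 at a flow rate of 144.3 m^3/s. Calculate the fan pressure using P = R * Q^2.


21613.7446 Pa

Compute Q^2:
Q^2 = 144.3^2 = 20822.49
Compute pressure:
P = R * Q^2 = 1.038 * 20822.49
= 21613.7446 Pa


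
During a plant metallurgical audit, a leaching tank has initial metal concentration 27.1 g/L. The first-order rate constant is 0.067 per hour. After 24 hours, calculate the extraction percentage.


79.9712%

Compute the exponent:
-k * t = -0.067 * 24 = -1.608
Remaining concentration:
C = 27.1 * exp(-1.608)
= 27.1 * 0.2002877893
= 5.427799091 g/L
Extracted = 27.1 - 5.427799091 = 21.67220091 g/L
Extraction % = 21.67220091 / 27.1 * 100
= 79.9712%


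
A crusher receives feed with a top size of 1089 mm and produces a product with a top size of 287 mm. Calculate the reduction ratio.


3.7944

Reduction ratio = feed size / product size
= 1089 / 287
= 3.7944


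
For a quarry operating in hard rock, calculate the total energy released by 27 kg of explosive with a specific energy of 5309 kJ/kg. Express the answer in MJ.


143.343 MJ

Energy = mass * specific_energy / 1000
= 27 * 5309 / 1000
= 143343 / 1000
= 143.343 MJ


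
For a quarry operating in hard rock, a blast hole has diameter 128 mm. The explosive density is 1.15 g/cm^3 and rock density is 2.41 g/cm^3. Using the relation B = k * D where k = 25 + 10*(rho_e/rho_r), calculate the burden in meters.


First, compute k:
rho_e / rho_r = 1.15 / 2.41 = 0.4771784232
k = 25 + 10 * 0.4771784232 = 29.77178423
Then, compute burden:
B = k * D / 1000 = 29.77178423 * 128 / 1000
= 3810.788382 / 1000
= 3.8108 m

3.8108 m


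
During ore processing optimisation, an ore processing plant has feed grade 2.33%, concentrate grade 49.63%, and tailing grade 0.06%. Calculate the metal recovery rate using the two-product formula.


Using the two-product formula:
R = 100 * c * (f - t) / (f * (c - t))
Numerator = 100 * 49.63 * (2.33 - 0.06)
= 100 * 49.63 * 2.27
= 11266.01
Denominator = 2.33 * (49.63 - 0.06)
= 2.33 * 49.57
= 115.4981
R = 11266.01 / 115.4981
= 97.5428%

97.5428%


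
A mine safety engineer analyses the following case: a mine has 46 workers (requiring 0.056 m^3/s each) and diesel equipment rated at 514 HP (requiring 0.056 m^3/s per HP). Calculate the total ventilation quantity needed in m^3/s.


Airflow for workers:
Q_people = 46 * 0.056 = 2.576 m^3/s
Airflow for diesel equipment:
Q_diesel = 514 * 0.056 = 28.784 m^3/s
Total ventilation:
Q_total = 2.576 + 28.784
= 31.36 m^3/s

31.36 m^3/s


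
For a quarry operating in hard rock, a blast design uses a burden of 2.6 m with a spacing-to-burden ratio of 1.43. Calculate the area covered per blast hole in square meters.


First, find the spacing:
Spacing = burden * ratio = 2.6 * 1.43
= 3.718 m
Then, calculate the area:
Area = burden * spacing = 2.6 * 3.718
= 9.6668 m^2

9.6668 m^2


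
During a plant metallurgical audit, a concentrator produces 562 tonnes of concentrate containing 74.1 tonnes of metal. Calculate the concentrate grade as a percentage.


13.1851%

Grade = (metal in concentrate / concentrate mass) * 100
= (74.1 / 562) * 100
= 0.1318505338 * 100
= 13.1851%


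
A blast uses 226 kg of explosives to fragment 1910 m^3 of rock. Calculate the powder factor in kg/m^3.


Powder factor = explosive mass / rock volume
= 226 / 1910
= 0.1183 kg/m^3

0.1183 kg/m^3


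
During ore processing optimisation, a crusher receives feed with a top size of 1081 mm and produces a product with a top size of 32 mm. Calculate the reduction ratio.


33.7813

Reduction ratio = feed size / product size
= 1081 / 32
= 33.7813


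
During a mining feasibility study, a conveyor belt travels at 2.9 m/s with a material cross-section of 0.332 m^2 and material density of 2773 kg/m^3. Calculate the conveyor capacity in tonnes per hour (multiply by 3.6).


Volumetric flow = speed * area
= 2.9 * 0.332 = 0.9628 m^3/s
Mass flow = volumetric * density
= 0.9628 * 2773 = 2669.8444 kg/s
Convert to t/h: multiply by 3.6
Capacity = 2669.8444 * 3.6
= 9611.4398 t/h

9611.4398 t/h


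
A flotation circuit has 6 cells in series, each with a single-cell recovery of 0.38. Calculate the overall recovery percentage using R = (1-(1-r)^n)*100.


94.32%

Complement of single-cell recovery:
1 - r = 1 - 0.38 = 0.62
Raise to power n:
(1 - r)^6 = 0.62^6 = 0.05680023558
Overall recovery:
R = (1 - 0.05680023558) * 100
= 94.32%


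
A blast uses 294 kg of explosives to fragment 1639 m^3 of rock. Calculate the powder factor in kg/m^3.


0.1794 kg/m^3

Powder factor = explosive mass / rock volume
= 294 / 1639
= 0.1794 kg/m^3
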